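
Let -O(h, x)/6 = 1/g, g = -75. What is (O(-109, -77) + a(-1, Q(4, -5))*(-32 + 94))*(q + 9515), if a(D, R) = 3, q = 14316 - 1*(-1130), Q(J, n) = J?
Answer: 116118572/25 ≈ 4.6447e+6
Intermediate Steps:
O(h, x) = 2/25 (O(h, x) = -6/(-75) = -6*(-1/75) = 2/25)
q = 15446 (q = 14316 + 1130 = 15446)
(O(-109, -77) + a(-1, Q(4, -5))*(-32 + 94))*(q + 9515) = (2/25 + 3*(-32 + 94))*(15446 + 9515) = (2/25 + 3*62)*24961 = (2/25 + 186)*24961 = (4652/25)*24961 = 116118572/25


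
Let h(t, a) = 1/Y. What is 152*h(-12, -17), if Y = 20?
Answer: 38/5 ≈ 7.6000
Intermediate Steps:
h(t, a) = 1/20
152*h(-12, -17) = 152*(1/20) = 38/5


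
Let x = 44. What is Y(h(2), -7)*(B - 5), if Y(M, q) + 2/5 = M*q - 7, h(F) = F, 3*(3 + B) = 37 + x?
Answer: -2033/5 ≈ -406.60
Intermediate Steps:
B = 24 (B = -3 + (37 + 44)/3 = -3 + (1/3)*81 = -3 + 27 = 24)
Y(M, q) = -37/5 + M*q (Y(M, q) = -2/5 + (M*q - 7) = -2/5 + (-7 + M*q) = -37/5 + M*q)
Y(h(2), -7)*(B - 5) = (-37/5 + 2*(-7))*(24 - 5) = (-37/5 - 14)*19 = -107/5*19 = -2033/5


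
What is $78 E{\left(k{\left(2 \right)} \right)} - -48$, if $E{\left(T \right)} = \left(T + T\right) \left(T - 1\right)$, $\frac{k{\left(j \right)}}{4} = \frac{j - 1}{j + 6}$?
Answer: $9$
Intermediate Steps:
$k{\left(j \right)} = \frac{4 \left(-1 + j\right)}{6 + j}$ ($k{\left(j \right)} = 4 \frac{j - 1}{j + 6} = 4 \frac{-1 + j}{6 + j} = \frac{4 \left(-1 + j\right)}{6 + j}$)
$E{\left(T \right)} = 2 T \left(-1 + T\right)$
$78 E{\left(k{\left(2 \right)} \right)} - -48 = 78 \cdot 2 \frac{4 \left(-1 + 2\right)}{6 + 2} \left(-1 + \frac{4 \left(-1 + 2\right)}{6 + 2}\right) - -48 = 78 \cdot 2 \cdot 4 \cdot \frac{1}{8} \cdot 1 \left(-1 + 4 \cdot \frac{1}{8} \cdot 1\right) + \left(-28 + 76\right) = 78 \cdot 2 \cdot 4 \cdot \frac{1}{8} \cdot 1 \left(-1 + 4 \cdot \frac{1}{8} \cdot 1\right) + 48 = 78 \cdot 2 \cdot \frac{1}{2} \left(-1 + \frac{1}{2}\right) + 48 = 78 \cdot 2 \cdot \frac{1}{2} \left(- \frac{1}{2}\right) + 48 = 78 \left(- \frac{1}{2}\right) + 48 = -39 + 48 = 9$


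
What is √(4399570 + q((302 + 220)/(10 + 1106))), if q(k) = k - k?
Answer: √4399570 ≈ 2097.5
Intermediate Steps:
q(k) = 0
√(4399570 + q((302 + 220)/(10 + 1106))) = √(4399570 + 0) = √4399570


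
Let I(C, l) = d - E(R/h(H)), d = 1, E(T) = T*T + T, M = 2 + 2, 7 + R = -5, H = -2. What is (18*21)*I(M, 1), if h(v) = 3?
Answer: -4158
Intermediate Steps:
R = -12 (R = -7 - 5 = -12)
M = 4
E(T) = T + T**2 (E(T) = T**2 + T = T + T**2)
I(C, l) = -11 (I(C, l) = 1 - (-12/3)*(1 - 12/3) = 1 - (-12*1/3)*(1 - 12*1/3) = 1 - (-4)*(1 - 4) = 1 - (-4)*(-3) = 1 - 1*12 = 1 - 12 = -11)
(18*21)*I(M, 1) = (18*21)*(-11) = 378*(-11) = -4158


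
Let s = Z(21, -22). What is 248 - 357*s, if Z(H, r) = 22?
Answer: -7606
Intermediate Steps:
s = 22
248 - 357*s = 248 - 357*22 = 248 - 7854 = -7606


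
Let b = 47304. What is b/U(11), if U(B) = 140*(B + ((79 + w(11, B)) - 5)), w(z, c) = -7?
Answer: 1971/455 ≈ 4.3319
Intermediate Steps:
U(B) = 9380 + 140*B (U(B) = 140*(B + ((79 - 7) - 5)) = 140*(B + (72 - 5)) = 140*(B + 67) = 140*(67 + B) = 9380 + 140*B)
b/U(11) = 47304/(9380 + 140*11) = 47304/(9380 + 1540) = 47304/10920 = 47304*(1/10920) = 1971/455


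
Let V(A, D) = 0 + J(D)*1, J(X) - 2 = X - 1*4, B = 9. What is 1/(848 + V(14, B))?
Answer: 1/855 ≈ 0.0011696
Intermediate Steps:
J(X) = -2 + X (J(X) = 2 + (X - 1*4) = 2 + (X - 4) = 2 + (-4 + X) = -2 + X)
V(A, D) = -2 + D (V(A, D) = 0 + (-2 + D)*1 = 0 + (-2 + D) = -2 + D)
1/(848 + V(14, B)) = 1/(848 + (-2 + 9)) = 1/(848 + 7) = 1/855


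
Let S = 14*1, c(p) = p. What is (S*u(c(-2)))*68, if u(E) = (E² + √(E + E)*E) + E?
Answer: 1904 - 3808*I ≈ 1904.0 - 3808.0*I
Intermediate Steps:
S = 14
u(E) = E + E² + √2*E^(3/2) (u(E) = (E² + √(2*E)*E) + E = (E² + (√2*√E)*E) + E = (E² + √2*E^(3/2)) + E = E + E² + √2*E^(3/2))
(S*u(c(-2)))*68 = (14*(-2 + (-2)² + √2*(-2)^(3/2)))*68 = (14*(-2 + 4 + √2*(-2*I*√2)))*68 = (14*(-2 + 4 - 4*I))*68 = (14*(2 - 4*I))*68 = (28 - 56*I)*68 = 1904 - 3808*I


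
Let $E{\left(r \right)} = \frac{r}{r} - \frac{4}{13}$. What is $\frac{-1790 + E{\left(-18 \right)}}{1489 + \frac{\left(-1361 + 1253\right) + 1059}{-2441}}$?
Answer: $- \frac{56780101}{47238074} \approx -1.202$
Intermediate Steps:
$E{\left(r \right)} = \frac{9}{13}$ ($E{\left(r \right)} = 1 - \frac{4}{13} = \frac{9}{13}$)
$\frac{-1790 + E{\left(-18 \right)}}{1489 + \frac{\left(-1361 + 1253\right) + 1059}{-2441}} = \frac{-1790 + \frac{9}{13}}{1489 + \frac{\left(-1361 + 1253\right) + 1059}{-2441}} = - \frac{23261}{13 \left(1489 + \left(-108 + 1059\right) \left(- \frac{1}{2441}\right)\right)} = - \frac{23261}{13 \left(1489 + 951 \left(- \frac{1}{2441}\right)\right)} = - \frac{23261}{13 \left(1489 - \frac{951}{2441}\right)} = - \frac{23261}{13 \cdot \frac{3633698}{2441}} = \left(- \frac{23261}{13}\right) \frac{2441}{3633698} = - \frac{56780101}{47238074}$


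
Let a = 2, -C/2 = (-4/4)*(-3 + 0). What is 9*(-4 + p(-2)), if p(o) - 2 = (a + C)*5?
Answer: -198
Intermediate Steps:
C = -6 (C = -2*(-4/4)*(-3 + 0) = -2*(-4*¼)*(-3) = -(-2)*(-3) = -2*3 = -6)
p(o) = -18 (p(o) = 2 + (2 - 6)*5 = 2 - 4*5 = 2 - 20 = -18)
9*(-4 + p(-2)) = 9*(-4 - 18) = 9*(-22) = -198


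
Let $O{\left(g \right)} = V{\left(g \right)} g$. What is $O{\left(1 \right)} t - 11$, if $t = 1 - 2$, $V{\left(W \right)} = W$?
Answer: $-12$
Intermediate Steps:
$O{\left(g \right)} = g^{2}$ ($O{\left(g \right)} = g g = g^{2}$)
$t = -1$
$O{\left(1 \right)} t - 11 = 1^{2} \left(-1\right) - 11 = 1 \left(-1\right) - 11 = -1 - 11 = -12$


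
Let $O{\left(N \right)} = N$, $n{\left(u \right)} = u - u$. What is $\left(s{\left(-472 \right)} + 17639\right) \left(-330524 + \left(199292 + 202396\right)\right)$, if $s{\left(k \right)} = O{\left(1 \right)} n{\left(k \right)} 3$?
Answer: $1255261796$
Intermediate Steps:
$n{\left(u \right)} = 0$
$s{\left(k \right)} = 0$ ($s{\left(k \right)} = 1 \cdot 0 \cdot 3 = 0 \cdot 3 = 0$)
$\left(s{\left(-472 \right)} + 17639\right) \left(-330524 + \left(199292 + 202396\right)\right) = \left(0 + 17639\right) \left(-330524 + \left(199292 + 202396\right)\right) = 17639 \left(-330524 + 401688\right) = 17639 \cdot 71164 = 1255261796$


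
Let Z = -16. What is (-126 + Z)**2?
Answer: 20164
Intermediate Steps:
(-126 + Z)**2 = (-126 - 16)**2 = (-142)**2 = 20164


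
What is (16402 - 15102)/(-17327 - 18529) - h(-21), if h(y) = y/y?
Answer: -9289/8964 ≈ -1.0363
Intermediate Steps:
h(y) = 1
(16402 - 15102)/(-17327 - 18529) - h(-21) = (16402 - 15102)/(-17327 - 18529) - 1*1 = 1300/(-35856) - 1 = 1300*(-1/35856) - 1 = -325/8964 - 1 = -9289/8964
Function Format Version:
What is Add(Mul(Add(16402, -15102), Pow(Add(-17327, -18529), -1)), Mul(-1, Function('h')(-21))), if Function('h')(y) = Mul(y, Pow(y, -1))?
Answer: Rational(-9289, 8964) ≈ -1.0363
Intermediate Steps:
Function('h')(y) = 1
Add(Mul(Add(16402, -15102), Pow(Add(-17327, -18529), -1)), Mul(-1, Function('h')(-21))) = Add(Mul(Add(16402, -15102), Pow(Add(-17327, -18529), -1)), Mul(-1, 1)) = Add(Mul(1300, Pow(-35856, -1)), -1) = Add(Mul(1300, Rational(-1, 35856)), -1) = Add(Rational(-325, 8964), -1) = Rational(-9289, 8964)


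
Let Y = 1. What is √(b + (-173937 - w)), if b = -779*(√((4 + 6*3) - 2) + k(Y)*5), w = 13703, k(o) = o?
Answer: √(-191535 - 1558*√5) ≈ 441.61*I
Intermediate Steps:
b = -3895 - 1558*√5 (b = -779*(√((4 + 6*3) - 2) + 1*5) = -779*(√((4 + 18) - 2) + 5) = -779*(√(22 - 2) + 5) = -779*(√20 + 5) = -779*(2*√5 + 5) = -779*(5 + 2*√5) = -3895 - 1558*√5 ≈ -7378.8)
√(b + (-173937 - w)) = √((-3895 - 1558*√5) + (-173937 - 1*13703)) = √((-3895 - 1558*√5) + (-173937 - 13703)) = √((-3895 - 1558*√5) - 187640) = √(-191535 - 1558*√5)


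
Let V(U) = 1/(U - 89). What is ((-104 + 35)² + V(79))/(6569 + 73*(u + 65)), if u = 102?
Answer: 47609/187600 ≈ 0.25378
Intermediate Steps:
V(U) = 1/(-89 + U)
((-104 + 35)² + V(79))/(6569 + 73*(u + 65)) = ((-104 + 35)² + 1/(-89 + 79))/(6569 + 73*(102 + 65)) = ((-69)² + 1/(-10))/(6569 + 73*167) = (4761 - ⅒)/(6569 + 12191) = (47609/10)/18760 = (47609/10)*(1/18760) = 47609/187600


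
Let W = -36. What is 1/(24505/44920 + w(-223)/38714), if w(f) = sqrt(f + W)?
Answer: 16497971380444216/9000067307102225 - 781173569696*I*sqrt(259)/9000067307102225 ≈ 1.8331 - 0.0013969*I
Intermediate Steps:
w(f) = sqrt(-36 + f) (w(f) = sqrt(f - 36) = sqrt(-36 + f))
1/(24505/44920 + w(-223)/38714) = 1/(24505/44920 + sqrt(-36 - 223)/38714) = 1/(24505*(1/44920) + sqrt(-259)*(1/38714)) = 1/(4901/8984 + (I*sqrt(259))*(1/38714)) = 1/(4901/8984 + I*sqrt(259)/38714)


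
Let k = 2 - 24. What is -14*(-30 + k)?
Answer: 728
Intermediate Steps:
k = -22
-14*(-30 + k) = -14*(-30 - 22) = -14*(-52) = 728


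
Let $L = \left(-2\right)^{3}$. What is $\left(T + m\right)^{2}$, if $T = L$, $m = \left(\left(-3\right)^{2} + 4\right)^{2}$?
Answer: $25921$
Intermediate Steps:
$m = 169$ ($m = \left(9 + 4\right)^{2} = 13^{2} = 169$)
$L = -8$
$T = -8$
$\left(T + m\right)^{2} = \left(-8 + 169\right)^{2} = 161^{2} = 25921$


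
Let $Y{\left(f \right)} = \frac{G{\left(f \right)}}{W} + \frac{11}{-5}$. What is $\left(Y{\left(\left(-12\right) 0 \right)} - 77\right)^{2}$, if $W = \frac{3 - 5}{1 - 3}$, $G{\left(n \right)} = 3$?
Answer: $\frac{145161}{25} \approx 5806.4$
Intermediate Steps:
$W = 1$ ($W = - \frac{2}{-2} = \left(-2\right) \left(- \frac{1}{2}\right) = 1$)
$Y{\left(f \right)} = \frac{4}{5}$ ($Y{\left(f \right)} = \frac{3}{1} + \frac{11}{-5} = 3 \cdot 1 + 11 \left(- \frac{1}{5}\right) = 3 - \frac{11}{5} = \frac{4}{5}$)
$\left(Y{\left(\left(-12\right) 0 \right)} - 77\right)^{2} = \left(\frac{4}{5} - 77\right)^{2} = \left(- \frac{381}{5}\right)^{2} = \frac{145161}{25}$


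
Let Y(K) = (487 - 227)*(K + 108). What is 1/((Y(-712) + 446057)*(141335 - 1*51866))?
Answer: 1/25858061973 ≈ 3.8673e-11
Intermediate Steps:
Y(K) = 28080 + 260*K (Y(K) = 260*(108 + K) = 28080 + 260*K)
1/((Y(-712) + 446057)*(141335 - 1*51866)) = 1/(((28080 + 260*(-712)) + 446057)*(141335 - 1*51866)) = 1/(((28080 - 185120) + 446057)*(141335 - 51866)) = 1/((-157040 + 446057)*89469) = (1/89469)/289017 = (1/289017)*(1/89469) = 1/25858061973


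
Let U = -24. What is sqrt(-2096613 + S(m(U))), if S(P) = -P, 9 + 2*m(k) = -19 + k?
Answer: I*sqrt(2096587) ≈ 1448.0*I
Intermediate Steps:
m(k) = -14 + k/2 (m(k) = -9/2 + (-19 + k)/2 = -9/2 + (-19/2 + k/2) = -14 + k/2)
sqrt(-2096613 + S(m(U))) = sqrt(-2096613 - (-14 + (1/2)*(-24))) = sqrt(-2096613 - (-14 - 12)) = sqrt(-2096613 - 1*(-26)) = sqrt(-2096613 + 26) = sqrt(-2096587) = I*sqrt(2096587)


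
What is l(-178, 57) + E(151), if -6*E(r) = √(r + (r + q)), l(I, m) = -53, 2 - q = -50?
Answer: -53 - √354/6 ≈ -56.136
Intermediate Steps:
q = 52 (q = 2 - 1*(-50) = 2 + 50 = 52)
E(r) = -√(52 + 2*r)/6 (E(r) = -√(r + (r + 52))/6 = -√(r + (52 + r))/6 = -√(52 + 2*r)/6)
l(-178, 57) + E(151) = -53 - √(52 + 2*151)/6 = -53 - √(52 + 302)/6 = -53 - √354/6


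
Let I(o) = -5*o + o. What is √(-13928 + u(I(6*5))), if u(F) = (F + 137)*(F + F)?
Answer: 2*I*√4502 ≈ 134.19*I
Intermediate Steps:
I(o) = -4*o
u(F) = 2*F*(137 + F) (u(F) = (137 + F)*(2*F) = 2*F*(137 + F))
√(-13928 + u(I(6*5))) = √(-13928 + 2*(-24*5)*(137 - 24*5)) = √(-13928 + 2*(-4*30)*(137 - 4*30)) = √(-13928 + 2*(-120)*(137 - 120)) = √(-13928 + 2*(-120)*17) = √(-13928 - 4080) = √(-18008) = 2*I*√4502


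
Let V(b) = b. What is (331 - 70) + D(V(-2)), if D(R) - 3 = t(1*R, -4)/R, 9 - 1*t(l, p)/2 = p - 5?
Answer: 246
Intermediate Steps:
t(l, p) = 28 - 2*p (t(l, p) = 18 - 2*(p - 5) = 18 - 2*(-5 + p) = 18 + (10 - 2*p) = 28 - 2*p)
D(R) = 3 + 36/R (D(R) = 3 + (28 - 2*(-4))/R = 3 + (28 + 8)/R = 3 + 36/R)
(331 - 70) + D(V(-2)) = (331 - 70) + (3 + 36/(-2)) = 261 + (3 + 36*(-1/2)) = 261 + (3 - 18) = 261 - 15 = 246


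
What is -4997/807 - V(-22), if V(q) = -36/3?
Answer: 4687/807 ≈ 5.8079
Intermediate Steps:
V(q) = -12 (V(q) = -36*⅓ = -12)
-4997/807 - V(-22) = -4997/807 - 1*(-12) = -4997*1/807 + 12 = -4997/807 + 12 = 4687/807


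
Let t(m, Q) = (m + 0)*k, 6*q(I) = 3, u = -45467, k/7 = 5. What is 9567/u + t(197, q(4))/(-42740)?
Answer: -144477709/388651916 ≈ -0.37174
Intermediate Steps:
k = 35 (k = 7*5 = 35)
q(I) = ½ (q(I) = (⅙)*3 = ½)
t(m, Q) = 35*m (t(m, Q) = (m + 0)*35 = m*35 = 35*m)
9567/u + t(197, q(4))/(-42740) = 9567/(-45467) + (35*197)/(-42740) = 9567*(-1/45467) + 6895*(-1/42740) = -9567/45467 - 1379/8548 = -144477709/388651916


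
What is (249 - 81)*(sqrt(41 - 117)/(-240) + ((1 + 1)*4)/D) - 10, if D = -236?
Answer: -926/59 - 7*I*sqrt(19)/5 ≈ -15.695 - 6.1025*I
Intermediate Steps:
(249 - 81)*(sqrt(41 - 117)/(-240) + ((1 + 1)*4)/D) - 10 = (249 - 81)*(sqrt(41 - 117)/(-240) + ((1 + 1)*4)/(-236)) - 10 = 168*(sqrt(-76)*(-1/240) + (2*4)*(-1/236)) - 10 = 168*((2*I*sqrt(19))*(-1/240) + 8*(-1/236)) - 10 = 168*(-I*sqrt(19)/120 - 2/59) - 10 = 168*(-2/59 - I*sqrt(19)/120) - 10 = (-336/59 - 7*I*sqrt(19)/5) - 10 = -926/59 - 7*I*sqrt(19)/5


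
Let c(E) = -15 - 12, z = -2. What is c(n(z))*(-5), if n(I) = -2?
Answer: 135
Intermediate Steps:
c(E) = -27
c(n(z))*(-5) = -27*(-5) = 135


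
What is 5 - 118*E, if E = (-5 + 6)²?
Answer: -113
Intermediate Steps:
E = 1 (E = 1² = 1)
5 - 118*E = 5 - 118*1 = 5 - 118 = -113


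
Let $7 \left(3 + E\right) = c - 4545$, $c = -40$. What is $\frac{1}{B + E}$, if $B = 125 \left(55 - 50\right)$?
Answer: $- \frac{1}{33} \approx -0.030303$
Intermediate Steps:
$B = 625$ ($B = 125 \cdot 5 = 625$)
$E = -658$ ($E = -3 + \frac{-40 - 4545}{7} = -3 + \frac{1}{7} \left(-4585\right) = -3 - 655 = -658$)
$\frac{1}{B + E} = \frac{1}{625 - 658} = \frac{1}{-33} = - \frac{1}{33}$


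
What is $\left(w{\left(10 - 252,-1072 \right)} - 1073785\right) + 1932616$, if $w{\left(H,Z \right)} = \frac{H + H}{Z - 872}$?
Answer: $\frac{417391987}{486} \approx 8.5883 \cdot 10^{5}$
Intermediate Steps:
$w{\left(H,Z \right)} = \frac{2 H}{-872 + Z}$
$\left(w{\left(10 - 252,-1072 \right)} - 1073785\right) + 1932616 = \left(\frac{2 \left(10 - 252\right)}{-872 - 1072} - 1073785\right) + 1932616 = \left(\frac{2 \left(10 - 252\right)}{-1944} - 1073785\right) + 1932616 = \left(2 \left(-242\right) \left(- \frac{1}{1944}\right) - 1073785\right) + 1932616 = \left(\frac{121}{486} - 1073785\right) + 1932616 = - \frac{521859389}{486} + 1932616 = \frac{417391987}{486}$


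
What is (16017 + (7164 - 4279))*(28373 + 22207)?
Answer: 956063160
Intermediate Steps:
(16017 + (7164 - 4279))*(28373 + 22207) = (16017 + 2885)*50580 = 18902*50580 = 956063160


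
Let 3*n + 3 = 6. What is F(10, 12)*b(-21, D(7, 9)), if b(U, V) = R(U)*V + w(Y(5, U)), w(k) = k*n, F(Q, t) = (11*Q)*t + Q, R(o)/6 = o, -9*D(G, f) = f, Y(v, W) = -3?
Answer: 163590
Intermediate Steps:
n = 1 (n = -1 + (⅓)*6 = -1 + 2 = 1)
D(G, f) = -f/9
R(o) = 6*o
F(Q, t) = Q + 11*Q*t (F(Q, t) = 11*Q*t + Q = Q + 11*Q*t)
w(k) = k (w(k) = k*1 = k)
b(U, V) = -3 + 6*U*V (b(U, V) = (6*U)*V - 3 = 6*U*V - 3 = -3 + 6*U*V)
F(10, 12)*b(-21, D(7, 9)) = (10*(1 + 11*12))*(-3 + 6*(-21)*(-⅑*9)) = (10*(1 + 132))*(-3 + 6*(-21)*(-1)) = (10*133)*(-3 + 126) = 1330*123 = 163590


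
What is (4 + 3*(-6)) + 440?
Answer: 426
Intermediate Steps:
(4 + 3*(-6)) + 440 = (4 - 18) + 440 = -14 + 440 = 426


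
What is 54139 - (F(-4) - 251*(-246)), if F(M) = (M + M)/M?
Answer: -7609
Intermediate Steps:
F(M) = 2 (F(M) = (2*M)/M = 2)
54139 - (F(-4) - 251*(-246)) = 54139 - (2 - 251*(-246)) = 54139 - (2 + 61746) = 54139 - 1*61748 = 54139 - 61748 = -7609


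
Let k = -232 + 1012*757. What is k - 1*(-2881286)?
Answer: 3647138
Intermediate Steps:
k = 765852 (k = -232 + 766084 = 765852)
k - 1*(-2881286) = 765852 - 1*(-2881286) = 765852 + 2881286 = 3647138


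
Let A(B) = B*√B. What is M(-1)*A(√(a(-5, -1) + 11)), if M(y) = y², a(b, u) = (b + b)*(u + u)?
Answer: 31^(¾) ≈ 13.138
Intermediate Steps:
a(b, u) = 4*b*u (a(b, u) = (2*b)*(2*u) = 4*b*u)
A(B) = B^(3/2)
M(-1)*A(√(a(-5, -1) + 11)) = (-1)²*(√(4*(-5)*(-1) + 11))^(3/2) = 1*(√(20 + 11))^(3/2) = 1*(√31)^(3/2) = 1*31^(¾) = 31^(¾)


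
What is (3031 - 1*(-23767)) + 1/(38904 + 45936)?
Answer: 2273542321/84840 ≈ 26798.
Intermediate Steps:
(3031 - 1*(-23767)) + 1/(38904 + 45936) = (3031 + 23767) + 1/84840 = 26798 + 1/84840 = 2273542321/84840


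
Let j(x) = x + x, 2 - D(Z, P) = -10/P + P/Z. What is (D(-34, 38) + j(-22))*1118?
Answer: -14668160/323 ≈ -45412.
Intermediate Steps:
D(Z, P) = 2 + 10/P - P/Z (D(Z, P) = 2 - (-10/P + P/Z) = 2 + (10/P - P/Z) = 2 + 10/P - P/Z)
j(x) = 2*x
(D(-34, 38) + j(-22))*1118 = ((2 + 10/38 - 1*38/(-34)) + 2*(-22))*1118 = ((2 + 10*(1/38) - 1*38*(-1/34)) - 44)*1118 = ((2 + 5/19 + 19/17) - 44)*1118 = (1092/323 - 44)*1118 = -13120/323*1118 = -14668160/323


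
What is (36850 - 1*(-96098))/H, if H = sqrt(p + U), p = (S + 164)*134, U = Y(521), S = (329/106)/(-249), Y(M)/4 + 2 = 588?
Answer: 132948*sqrt(4235299973409)/320928997 ≈ 852.54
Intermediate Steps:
Y(M) = 2344 (Y(M) = -8 + 4*588 = -8 + 2352 = 2344)
S = -329/26394 (S = (329*(1/106))*(-1/249) = (329/106)*(-1/249) = -329/26394 ≈ -0.012465)
U = 2344
p = 289995229/13197 (p = (-329/26394 + 164)*134 = (4328287/26394)*134 = 289995229/13197 ≈ 21974.)
H = sqrt(4235299973409)/13197 (H = sqrt(289995229/13197 + 2344) = sqrt(320928997/13197) = sqrt(4235299973409)/13197 ≈ 155.94)
(36850 - 1*(-96098))/H = (36850 - 1*(-96098))/((sqrt(4235299973409)/13197)) = (36850 + 96098)*(sqrt(4235299973409)/320928997) = 132948*(sqrt(4235299973409)/320928997) = 132948*sqrt(4235299973409)/320928997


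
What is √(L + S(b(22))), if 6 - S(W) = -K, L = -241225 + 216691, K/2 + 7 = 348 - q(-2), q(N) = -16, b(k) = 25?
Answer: 63*I*√6 ≈ 154.32*I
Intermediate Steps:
K = 714 (K = -14 + 2*(348 - 1*(-16)) = -14 + 2*(348 + 16) = -14 + 2*364 = -14 + 728 = 714)
L = -24534
S(W) = 720 (S(W) = 6 - (-1)*714 = 6 - 1*(-714) = 6 + 714 = 720)
√(L + S(b(22))) = √(-24534 + 720) = √(-23814) = 63*I*√6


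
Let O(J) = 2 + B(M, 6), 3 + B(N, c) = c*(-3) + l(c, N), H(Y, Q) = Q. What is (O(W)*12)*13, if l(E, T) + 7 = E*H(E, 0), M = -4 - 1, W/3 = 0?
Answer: -4056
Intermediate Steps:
W = 0 (W = 3*0 = 0)
M = -5
l(E, T) = -7 (l(E, T) = -7 + E*0 = -7 + 0 = -7)
B(N, c) = -10 - 3*c (B(N, c) = -3 + (c*(-3) - 7) = -3 + (-3*c - 7) = -3 + (-7 - 3*c) = -10 - 3*c)
O(J) = -26 (O(J) = 2 + (-10 - 3*6) = 2 + (-10 - 18) = 2 - 28 = -26)
(O(W)*12)*13 = -26*12*13 = -312*13 = -4056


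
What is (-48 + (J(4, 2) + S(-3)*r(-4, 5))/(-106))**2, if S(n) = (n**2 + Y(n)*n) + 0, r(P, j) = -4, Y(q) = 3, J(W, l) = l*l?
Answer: 6482116/2809 ≈ 2307.6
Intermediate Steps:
J(W, l) = l**2
S(n) = n**2 + 3*n (S(n) = (n**2 + 3*n) + 0 = n**2 + 3*n)
(-48 + (J(4, 2) + S(-3)*r(-4, 5))/(-106))**2 = (-48 + (2**2 - 3*(3 - 3)*(-4))/(-106))**2 = (-48 + (4 - 3*0*(-4))*(-1/106))**2 = (-48 + (4 + 0*(-4))*(-1/106))**2 = (-48 + (4 + 0)*(-1/106))**2 = (-48 + 4*(-1/106))**2 = (-48 - 2/53)**2 = (-2546/53)**2 = 6482116/2809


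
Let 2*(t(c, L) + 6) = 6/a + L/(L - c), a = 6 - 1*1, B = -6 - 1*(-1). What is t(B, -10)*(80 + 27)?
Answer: -2354/5 ≈ -470.80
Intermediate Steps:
B = -5 (B = -6 + 1 = -5)
a = 5 (a = 6 - 1 = 5)
t(c, L) = -27/5 + L/(2*(L - c)) (t(c, L) = -6 + (6/5 + L/(L - c))/2 = -6 + (⅗ + L/(2*(L - c))) = -27/5 + L/(2*(L - c)))
t(B, -10)*(80 + 27) = ((-49*(-10) + 54*(-5))/(10*(-10 - 1*(-5))))*(80 + 27) = ((490 - 270)/(10*(-10 + 5)))*107 = ((⅒)*220/(-5))*107 = ((⅒)*(-⅕)*220)*107 = -22/5*107 = -2354/5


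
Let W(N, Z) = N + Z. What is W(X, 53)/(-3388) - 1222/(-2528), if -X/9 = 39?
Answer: 611685/1070608 ≈ 0.57134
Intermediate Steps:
X = -351 (X = -9*39 = -351)
W(X, 53)/(-3388) - 1222/(-2528) = (-351 + 53)/(-3388) - 1222/(-2528) = -298*(-1/3388) - 1222*(-1/2528) = 149/1694 + 611/1264 = 611685/1070608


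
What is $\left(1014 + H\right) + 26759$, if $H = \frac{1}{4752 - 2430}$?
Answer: $\frac{64488907}{2322} \approx 27773.0$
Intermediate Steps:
$H = \frac{1}{2322} \approx 0.00043066$
$\left(1014 + H\right) + 26759 = \left(1014 + \frac{1}{2322}\right) + 26759 = \frac{2354509}{2322} + 26759 = \frac{64488907}{2322}$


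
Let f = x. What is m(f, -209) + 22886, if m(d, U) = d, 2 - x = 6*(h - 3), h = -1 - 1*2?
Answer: 22924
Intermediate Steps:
h = -3 (h = -1 - 2 = -3)
x = 38 (x = 2 - 6*(-3 - 3) = 2 - 6*(-6) = 2 - 1*(-36) = 2 + 36 = 38)
f = 38
m(f, -209) + 22886 = 38 + 22886 = 22924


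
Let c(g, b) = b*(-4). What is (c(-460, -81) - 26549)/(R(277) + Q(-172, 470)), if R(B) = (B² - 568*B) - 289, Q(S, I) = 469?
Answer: 26225/80427 ≈ 0.32607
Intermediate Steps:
c(g, b) = -4*b
R(B) = -289 + B² - 568*B
(c(-460, -81) - 26549)/(R(277) + Q(-172, 470)) = (-4*(-81) - 26549)/((-289 + 277² - 568*277) + 469) = (324 - 26549)/((-289 + 76729 - 157336) + 469) = -26225/(-80896 + 469) = -26225/(-80427) = -26225*(-1/80427) = 26225/80427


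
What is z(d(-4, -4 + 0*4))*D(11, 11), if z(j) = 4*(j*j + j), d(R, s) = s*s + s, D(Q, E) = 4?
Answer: 2496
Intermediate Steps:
d(R, s) = s + s² (d(R, s) = s² + s = s + s²)
z(j) = 4*j + 4*j² (z(j) = 4*(j² + j) = 4*(j + j²) = 4*j + 4*j²)
z(d(-4, -4 + 0*4))*D(11, 11) = (4*((-4 + 0*4)*(1 + (-4 + 0*4)))*(1 + (-4 + 0*4)*(1 + (-4 + 0*4))))*4 = (4*((-4 + 0)*(1 + (-4 + 0)))*(1 + (-4 + 0)*(1 + (-4 + 0))))*4 = (4*(-4*(1 - 4))*(1 - 4*(1 - 4)))*4 = (4*(-4*(-3))*(1 - 4*(-3)))*4 = (4*12*(1 + 12))*4 = (4*12*13)*4 = 624*4 = 2496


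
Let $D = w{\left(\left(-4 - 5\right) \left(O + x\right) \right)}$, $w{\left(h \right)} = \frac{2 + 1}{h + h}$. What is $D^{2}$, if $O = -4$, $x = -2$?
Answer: $\frac{1}{1296} \approx 0.0007716$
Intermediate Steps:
$w{\left(h \right)} = \frac{3}{2 h}$
$D = \frac{1}{36}$ ($D = \frac{3}{2 \left(-4 - 5\right) \left(-4 - 2\right)} = \frac{3}{2 \left(\left(-9\right) \left(-6\right)\right)} = \frac{3}{2 \cdot 54} = \frac{3}{2} \cdot \frac{1}{54} = \frac{1}{36} \approx 0.027778$)
$D^{2} = \left(\frac{1}{36}\right)^{2} = \frac{1}{1296}$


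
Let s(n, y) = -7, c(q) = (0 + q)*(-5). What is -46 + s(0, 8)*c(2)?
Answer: 24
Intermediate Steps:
c(q) = -5*q (c(q) = q*(-5) = -5*q)
-46 + s(0, 8)*c(2) = -46 - (-35)*2 = -46 - 7*(-10) = -46 + 70 = 24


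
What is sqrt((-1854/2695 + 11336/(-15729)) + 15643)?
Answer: sqrt(238897969925505)/123585 ≈ 125.07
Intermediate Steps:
sqrt((-1854/2695 + 11336/(-15729)) + 15643) = sqrt((-1854*1/2695 + 11336*(-1/15729)) + 15643) = sqrt((-1854/2695 - 11336/15729) + 15643) = sqrt(-1218614/865095 + 15643) = sqrt(13531462471/865095) = sqrt(238897969925505)/123585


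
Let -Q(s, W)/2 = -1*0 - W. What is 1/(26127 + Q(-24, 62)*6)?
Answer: 1/26871 ≈ 3.7215e-5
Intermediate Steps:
Q(s, W) = 2*W (Q(s, W) = -2*(-1*0 - W) = -2*(0 - W) = -(-2)*W = 2*W)
1/(26127 + Q(-24, 62)*6) = 1/(26127 + (2*62)*6) = 1/(26127 + 124*6) = 1/(26127 + 744) = 1/26871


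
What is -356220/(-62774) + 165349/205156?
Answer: 41730144223/6439231372 ≈ 6.4806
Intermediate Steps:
-356220/(-62774) + 165349/205156 = -356220*(-1/62774) + 165349*(1/205156) = 178110/31387 + 165349/205156 = 41730144223/6439231372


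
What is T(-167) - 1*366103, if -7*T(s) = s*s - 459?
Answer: -2590151/7 ≈ -3.7002e+5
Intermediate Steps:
T(s) = 459/7 - s²/7 (T(s) = -(s*s - 459)/7 = -(s² - 459)/7 = -(-459 + s²)/7 = 459/7 - s²/7)
T(-167) - 1*366103 = (459/7 - ⅐*(-167)²) - 1*366103 = (459/7 - ⅐*27889) - 366103 = (459/7 - 27889/7) - 366103 = -27430/7 - 366103 = -2590151/7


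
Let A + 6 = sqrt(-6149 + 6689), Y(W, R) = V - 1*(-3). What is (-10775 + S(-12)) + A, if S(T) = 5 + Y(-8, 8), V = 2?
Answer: -10771 + 6*sqrt(15) ≈ -10748.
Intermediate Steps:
Y(W, R) = 5 (Y(W, R) = 2 - 1*(-3) = 2 + 3 = 5)
S(T) = 10 (S(T) = 5 + 5 = 10)
A = -6 + 6*sqrt(15) (A = -6 + sqrt(-6149 + 6689) = -6 + sqrt(540) = -6 + 6*sqrt(15) ≈ 17.238)
(-10775 + S(-12)) + A = (-10775 + 10) + (-6 + 6*sqrt(15)) = -10765 + (-6 + 6*sqrt(15)) = -10771 + 6*sqrt(15)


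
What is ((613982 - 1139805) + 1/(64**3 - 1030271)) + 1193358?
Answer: 512751656944/768127 ≈ 6.6754e+5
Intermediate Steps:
((613982 - 1139805) + 1/(64**3 - 1030271)) + 1193358 = (-525823 + 1/(262144 - 1030271)) + 1193358 = (-525823 + 1/(-768127)) + 1193358 = (-525823 - 1/768127) + 1193358 = -403898843522/768127 + 1193358 = 512751656944/768127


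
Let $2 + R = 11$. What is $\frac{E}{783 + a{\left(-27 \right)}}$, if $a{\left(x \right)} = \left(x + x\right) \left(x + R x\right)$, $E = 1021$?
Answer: $\frac{1021}{15363} \approx 0.066458$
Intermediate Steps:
$R = 9$ ($R = -2 + 11 = 9$)
$a{\left(x \right)} = 20 x^{2}$ ($a{\left(x \right)} = \left(x + x\right) \left(x + 9 x\right) = 2 x 10 x = 20 x^{2}$)
$\frac{E}{783 + a{\left(-27 \right)}} = \frac{1021}{783 + 20 \left(-27\right)^{2}} = \frac{1021}{783 + 20 \cdot 729} = \frac{1021}{783 + 14580} = \frac{1021}{15363}$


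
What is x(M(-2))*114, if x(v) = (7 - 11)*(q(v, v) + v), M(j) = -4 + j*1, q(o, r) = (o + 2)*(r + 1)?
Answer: -6384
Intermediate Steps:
q(o, r) = (1 + r)*(2 + o) (q(o, r) = (2 + o)*(1 + r) = (1 + r)*(2 + o))
M(j) = -4 + j
x(v) = -8 - 16*v - 4*v² (x(v) = (7 - 11)*((2 + v + 2*v + v*v) + v) = -4*((2 + v + 2*v + v²) + v) = -4*((2 + v² + 3*v) + v) = -4*(2 + v² + 4*v) = -8 - 16*v - 4*v²)
x(M(-2))*114 = (-8 - 16*(-4 - 2) - 4*(-4 - 2)²)*114 = (-8 - 16*(-6) - 4*(-6)²)*114 = (-8 + 96 - 4*36)*114 = (-8 + 96 - 144)*114 = -56*114 = -6384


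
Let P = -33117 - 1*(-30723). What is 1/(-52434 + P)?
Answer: -1/54828 ≈ -1.8239e-5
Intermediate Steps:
P = -2394 (P = -33117 + 30723 = -2394)
1/(-52434 + P) = 1/(-52434 - 2394) = 1/(-54828) = -1/54828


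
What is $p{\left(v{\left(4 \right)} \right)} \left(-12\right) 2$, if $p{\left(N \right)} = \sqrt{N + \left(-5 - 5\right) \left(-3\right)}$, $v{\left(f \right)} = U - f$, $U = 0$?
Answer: $- 24 \sqrt{26} \approx -122.38$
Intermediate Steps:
$v{\left(f \right)} = - f$ ($v{\left(f \right)} = 0 - f = - f$)
$p{\left(N \right)} = \sqrt{30 + N}$ ($p{\left(N \right)} = \sqrt{N - -30} = \sqrt{N + 30} = \sqrt{30 + N}$)
$p{\left(v{\left(4 \right)} \right)} \left(-12\right) 2 = \sqrt{30 - 4} \left(-12\right) 2 = \sqrt{26} \left(-12\right) 2 = - 12 \sqrt{26} \cdot 2 = - 24 \sqrt{26}$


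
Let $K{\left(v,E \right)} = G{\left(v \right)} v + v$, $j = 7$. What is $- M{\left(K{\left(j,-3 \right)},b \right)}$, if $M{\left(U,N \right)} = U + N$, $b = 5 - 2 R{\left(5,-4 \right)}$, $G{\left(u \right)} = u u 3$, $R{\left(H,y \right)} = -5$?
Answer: $-1051$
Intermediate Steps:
$G{\left(u \right)} = 3 u^{2}$ ($G{\left(u \right)} = u^{2} \cdot 3 = 3 u^{2}$)
$K{\left(v,E \right)} = v + 3 v^{3}$ ($K{\left(v,E \right)} = 3 v^{2} v + v = 3 v^{3} + v = v + 3 v^{3}$)
$b = 15$ ($b = 5 - -10 = 5 + 10 = 15$)
$M{\left(U,N \right)} = N + U$
$- M{\left(K{\left(j,-3 \right)},b \right)} = - (15 + \left(7 + 3 \cdot 7^{3}\right)) = - (15 + \left(7 + 3 \cdot 343\right)) = - (15 + \left(7 + 1029\right)) = - (15 + 1036) = \left(-1\right) 1051 = -1051$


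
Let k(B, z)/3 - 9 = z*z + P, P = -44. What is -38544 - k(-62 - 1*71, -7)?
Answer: -38586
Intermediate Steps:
k(B, z) = -105 + 3*z**2 (k(B, z) = 27 + 3*(z*z - 44) = 27 + 3*(z**2 - 44) = 27 + 3*(-44 + z**2) = 27 + (-132 + 3*z**2) = -105 + 3*z**2)
-38544 - k(-62 - 1*71, -7) = -38544 - (-105 + 3*(-7)**2) = -38544 - (-105 + 3*49) = -38544 - (-105 + 147) = -38544 - 1*42 = -38544 - 42 = -38586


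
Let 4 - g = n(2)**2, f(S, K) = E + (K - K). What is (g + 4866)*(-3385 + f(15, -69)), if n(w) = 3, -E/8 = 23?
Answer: -17348909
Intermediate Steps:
E = -184 (E = -8*23 = -184)
f(S, K) = -184 (f(S, K) = -184 + (K - K) = -184 + 0 = -184)
g = -5 (g = 4 - 1*3**2 = 4 - 1*9 = 4 - 9 = -5)
(g + 4866)*(-3385 + f(15, -69)) = (-5 + 4866)*(-3385 - 184) = 4861*(-3569) = -17348909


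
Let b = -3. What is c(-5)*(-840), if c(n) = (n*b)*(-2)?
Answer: 25200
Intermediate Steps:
c(n) = 6*n (c(n) = (n*(-3))*(-2) = -3*n*(-2) = 6*n)
c(-5)*(-840) = (6*(-5))*(-840) = -30*(-840) = 25200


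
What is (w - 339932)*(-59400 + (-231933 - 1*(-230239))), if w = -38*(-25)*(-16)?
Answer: 21696434408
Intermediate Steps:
w = -15200 (w = 950*(-16) = -15200)
(w - 339932)*(-59400 + (-231933 - 1*(-230239))) = (-15200 - 339932)*(-59400 + (-231933 - 1*(-230239))) = -355132*(-59400 + (-231933 + 230239)) = -355132*(-59400 - 1694) = -355132*(-61094) = 21696434408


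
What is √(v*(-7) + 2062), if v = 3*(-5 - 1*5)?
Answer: 4*√142 ≈ 47.666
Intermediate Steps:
v = -30 (v = 3*(-5 - 5) = 3*(-10) = -30)
√(v*(-7) + 2062) = √(-30*(-7) + 2062) = √(210 + 2062) = √2272 = 4*√142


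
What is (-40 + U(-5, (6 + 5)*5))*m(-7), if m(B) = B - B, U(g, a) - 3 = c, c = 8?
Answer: 0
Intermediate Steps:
U(g, a) = 11 (U(g, a) = 3 + 8 = 11)
m(B) = 0
(-40 + U(-5, (6 + 5)*5))*m(-7) = (-40 + 11)*0 = -29*0 = 0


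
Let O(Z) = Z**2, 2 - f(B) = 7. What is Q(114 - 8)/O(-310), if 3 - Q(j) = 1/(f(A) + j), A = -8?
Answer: 151/4853050 ≈ 3.1114e-5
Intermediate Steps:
f(B) = -5 (f(B) = 2 - 1*7 = 2 - 7 = -5)
Q(j) = 3 - 1/(-5 + j)
Q(114 - 8)/O(-310) = ((-16 + 3*(114 - 8))/(-5 + (114 - 8)))/((-310)**2) = ((-16 + 3*106)/(-5 + 106))/96100 = ((-16 + 318)/101)*(1/96100) = ((1/101)*302)*(1/96100) = (302/101)*(1/96100) = 151/4853050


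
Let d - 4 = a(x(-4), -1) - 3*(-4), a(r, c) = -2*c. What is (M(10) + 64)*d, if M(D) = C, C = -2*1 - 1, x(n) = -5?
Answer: 1098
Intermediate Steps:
C = -3 (C = -2 - 1 = -3)
M(D) = -3
d = 18 (d = 4 + (-2*(-1) - 3*(-4)) = 4 + (2 + 12) = 4 + 14 = 18)
(M(10) + 64)*d = (-3 + 64)*18 = 61*18 = 1098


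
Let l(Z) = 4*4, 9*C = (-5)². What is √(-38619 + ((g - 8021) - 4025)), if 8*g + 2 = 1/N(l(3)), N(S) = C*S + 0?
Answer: I*√324257582/80 ≈ 225.09*I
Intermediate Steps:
C = 25/9 (C = (⅑)*(-5)² = (⅑)*25 = 25/9 ≈ 2.7778)
l(Z) = 16
N(S) = 25*S/9 (N(S) = 25*S/9 + 0 = 25*S/9)
g = -791/3200 (g = -¼ + 1/(8*(((25/9)*16))) = -¼ + 1/(8*(400/9)) = -¼ + (⅛)*(9/400) = -¼ + 9/3200 = -791/3200 ≈ -0.24719)
√(-38619 + ((g - 8021) - 4025)) = √(-38619 + ((-791/3200 - 8021) - 4025)) = √(-38619 + (-25667991/3200 - 4025)) = √(-38619 - 38547991/3200) = √(-162128791/3200) = I*√324257582/80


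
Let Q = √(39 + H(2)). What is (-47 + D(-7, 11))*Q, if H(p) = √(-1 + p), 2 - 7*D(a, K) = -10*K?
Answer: -62*√10 ≈ -196.06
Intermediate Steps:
D(a, K) = 2/7 + 10*K/7 (D(a, K) = 2/7 - (-10)*K/7 = 2/7 + 10*K/7)
Q = 2*√10 (Q = √(39 + √(-1 + 2)) = √(39 + √1) = √(39 + 1) = √40 = 2*√10 ≈ 6.3246)
(-47 + D(-7, 11))*Q = (-47 + (2/7 + (10/7)*11))*(2*√10) = (-47 + (2/7 + 110/7))*(2*√10) = (-47 + 16)*(2*√10) = -62*√10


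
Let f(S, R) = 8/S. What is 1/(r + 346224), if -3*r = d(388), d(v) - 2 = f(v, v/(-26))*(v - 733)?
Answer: 291/100751680 ≈ 2.8883e-6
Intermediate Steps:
d(v) = 2 + 8*(-733 + v)/v (d(v) = 2 + (8/v)*(v - 733) = 2 + (8/v)*(-733 + v) = 2 + 8*(-733 + v)/v)
r = 496/291 (r = -(10 - 5864/388)/3 = -(10 - 5864*1/388)/3 = -(10 - 1466/97)/3 = -1/3*(-496/97) = 496/291 ≈ 1.7045)
1/(r + 346224) = 1/(496/291 + 346224) = 1/(100751680/291) = 291/100751680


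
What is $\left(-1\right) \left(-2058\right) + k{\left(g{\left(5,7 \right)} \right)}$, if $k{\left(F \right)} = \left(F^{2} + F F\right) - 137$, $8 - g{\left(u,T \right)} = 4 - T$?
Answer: $2163$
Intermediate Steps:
$g{\left(u,T \right)} = 4 + T$ ($g{\left(u,T \right)} = 8 - \left(4 - T\right) = 8 + \left(-4 + T\right) = 4 + T$)
$k{\left(F \right)} = -137 + 2 F^{2}$ ($k{\left(F \right)} = \left(F^{2} + F^{2}\right) - 137 = 2 F^{2} - 137 = -137 + 2 F^{2}$)
$\left(-1\right) \left(-2058\right) + k{\left(g{\left(5,7 \right)} \right)} = \left(-1\right) \left(-2058\right) - \left(137 - 2 \left(4 + 7\right)^{2}\right) = 2058 - \left(137 - 2 \cdot 11^{2}\right) = 2058 + \left(-137 + 2 \cdot 121\right) = 2058 + \left(-137 + 242\right) = 2058 + 105 = 2163$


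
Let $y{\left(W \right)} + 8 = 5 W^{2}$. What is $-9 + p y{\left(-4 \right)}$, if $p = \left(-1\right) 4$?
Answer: $-297$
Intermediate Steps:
$y{\left(W \right)} = -8 + 5 W^{2}$
$p = -4$
$-9 + p y{\left(-4 \right)} = -9 - 4 \left(-8 + 5 \left(-4\right)^{2}\right) = -9 - 4 \left(-8 + 5 \cdot 16\right) = -9 - 4 \left(-8 + 80\right) = -9 - 288 = -297$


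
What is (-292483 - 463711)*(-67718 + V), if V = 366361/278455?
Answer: 14258831366293826/278455 ≈ 5.1207e+10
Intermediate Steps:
V = 366361/278455 (V = 366361*(1/278455) = 366361/278455 ≈ 1.3157)
(-292483 - 463711)*(-67718 + V) = (-292483 - 463711)*(-67718 + 366361/278455) = -756194*(-18856049329/278455) = 14258831366293826/278455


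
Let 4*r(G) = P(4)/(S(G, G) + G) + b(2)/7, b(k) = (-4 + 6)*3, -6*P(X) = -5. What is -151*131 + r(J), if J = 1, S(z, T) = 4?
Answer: -3323165/168 ≈ -19781.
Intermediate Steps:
P(X) = 5/6 (P(X) = -1/6*(-5) = 5/6)
b(k) = 6 (b(k) = 2*3 = 6)
r(G) = 3/14 + 5/(24*(4 + G)) (r(G) = (5/(6*(4 + G)) + 6/7)/4 = (6/7 + 5/(6*(4 + G)))/4 = 3/14 + 5/(24*(4 + G)))
-151*131 + r(J) = -151*131 + (179 + 36*1)/(168*(4 + 1)) = -19781 + (1/168)*(179 + 36)/5 = -19781 + (1/168)*(1/5)*215 = -19781 + 43/168 = -3323165/168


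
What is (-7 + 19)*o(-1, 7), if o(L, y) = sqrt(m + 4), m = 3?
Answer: 12*sqrt(7) ≈ 31.749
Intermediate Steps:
o(L, y) = sqrt(7) (o(L, y) = sqrt(3 + 4) = sqrt(7))
(-7 + 19)*o(-1, 7) = (-7 + 19)*sqrt(7) = 12*sqrt(7)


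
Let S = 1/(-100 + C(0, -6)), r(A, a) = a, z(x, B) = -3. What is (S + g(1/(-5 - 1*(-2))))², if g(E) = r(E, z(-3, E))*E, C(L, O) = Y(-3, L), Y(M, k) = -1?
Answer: 10000/10201 ≈ 0.98030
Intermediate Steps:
C(L, O) = -1
S = -1/101 (S = 1/(-100 - 1) = 1/(-101) = -1/101 ≈ -0.0099010)
g(E) = -3*E
(S + g(1/(-5 - 1*(-2))))² = (-1/101 - 3/(-5 - 1*(-2)))² = (-1/101 - 3/(-5 + 2))² = (-1/101 - 3/(-3))² = (-1/101 - 3*(-⅓))² = (-1/101 + 1)² = (100/101)² = 10000/10201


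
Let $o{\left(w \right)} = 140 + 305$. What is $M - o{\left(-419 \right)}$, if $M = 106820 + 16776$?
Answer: $123151$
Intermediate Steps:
$o{\left(w \right)} = 445$
$M = 123596$
$M - o{\left(-419 \right)} = 123596 - 445 = 123151$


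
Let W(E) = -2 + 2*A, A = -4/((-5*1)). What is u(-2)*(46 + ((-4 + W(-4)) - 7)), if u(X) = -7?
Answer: -1211/5 ≈ -242.20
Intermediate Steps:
A = ⅘ (A = -4/(-5) = -4*(-⅕) = ⅘ ≈ 0.80000)
W(E) = -⅖ (W(E) = -2 + 2*(⅘) = -2 + 8/5 = -⅖)
u(-2)*(46 + ((-4 + W(-4)) - 7)) = -7*(46 + ((-4 - ⅖) - 7)) = -7*(46 + (-22/5 - 7)) = -7*(46 - 57/5) = -7*173/5 = -1211/5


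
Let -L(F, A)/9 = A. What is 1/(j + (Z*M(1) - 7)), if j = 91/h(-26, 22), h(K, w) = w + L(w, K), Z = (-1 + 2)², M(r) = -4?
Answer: -256/2725 ≈ -0.093945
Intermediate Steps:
L(F, A) = -9*A
Z = 1 (Z = 1² = 1)
h(K, w) = w - 9*K
j = 91/256 (j = 91/(22 - 9*(-26)) = 91/(22 + 234) = 91/256 ≈ 0.35547)
1/(j + (Z*M(1) - 7)) = 1/(91/256 + (1*(-4) - 7)) = 1/(91/256 + (-4 - 7)) = 1/(91/256 - 11) = 1/(-2725/256) = -256/2725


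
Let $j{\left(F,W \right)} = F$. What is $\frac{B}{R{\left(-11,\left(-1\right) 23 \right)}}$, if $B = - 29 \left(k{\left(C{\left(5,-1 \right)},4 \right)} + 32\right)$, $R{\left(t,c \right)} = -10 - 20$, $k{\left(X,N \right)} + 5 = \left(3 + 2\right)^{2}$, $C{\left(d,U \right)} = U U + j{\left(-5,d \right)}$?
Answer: $\frac{754}{15} \approx 50.267$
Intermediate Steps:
$C{\left(d,U \right)} = -5 + U^{2}$ ($C{\left(d,U \right)} = U U - 5 = U^{2} - 5 = -5 + U^{2}$)
$k{\left(X,N \right)} = 20$ ($k{\left(X,N \right)} = -5 + \left(3 + 2\right)^{2} = -5 + 5^{2} = -5 + 25 = 20$)
$R{\left(t,c \right)} = -30$ ($R{\left(t,c \right)} = -10 - 20 = -30$)
$B = -1508$ ($B = - 29 \left(20 + 32\right) = \left(-29\right) 52 = -1508$)
$\frac{B}{R{\left(-11,\left(-1\right) 23 \right)}} = - \frac{1508}{-30} = \left(-1508\right) \left(- \frac{1}{30}\right) = \frac{754}{15}$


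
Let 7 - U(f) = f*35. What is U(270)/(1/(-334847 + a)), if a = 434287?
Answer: -939011920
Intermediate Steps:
U(f) = 7 - 35*f (U(f) = 7 - f*35 = 7 - 35*f)
U(270)/(1/(-334847 + a)) = (7 - 35*270)/(1/(-334847 + 434287)) = (7 - 9450)/(1/99440) = -9443/1/99440 = -9443*99440 = -939011920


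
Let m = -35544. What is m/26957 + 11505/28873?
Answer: -55086279/59871497 ≈ -0.92008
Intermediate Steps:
m/26957 + 11505/28873 = -35544/26957 + 11505/28873 = -35544*1/26957 + 11505*(1/28873) = -35544/26957 + 885/2221 = -55086279/59871497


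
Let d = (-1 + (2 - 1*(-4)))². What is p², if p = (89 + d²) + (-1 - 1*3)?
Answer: 504100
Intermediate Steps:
d = 25 (d = (-1 + (2 + 4))² = (-1 + 6)² = 5² = 25)
p = 710 (p = (89 + 25²) + (-1 - 1*3) = (89 + 625) + (-1 - 3) = 714 - 4 = 710)
p² = 710² = 504100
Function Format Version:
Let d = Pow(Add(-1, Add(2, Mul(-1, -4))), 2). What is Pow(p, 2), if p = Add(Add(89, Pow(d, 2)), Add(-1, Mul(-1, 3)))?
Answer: 504100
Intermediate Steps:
d = 25 (d = Pow(Add(-1, Add(2, 4)), 2) = Pow(Add(-1, 6), 2) = Pow(5, 2) = 25)
p = 710 (p = Add(Add(89, Pow(25, 2)), Add(-1, Mul(-1, 3))) = Add(Add(89, 625), Add(-1, -3)) = Add(714, -4) = 710)
Pow(p, 2) = Pow(710, 2) = 504100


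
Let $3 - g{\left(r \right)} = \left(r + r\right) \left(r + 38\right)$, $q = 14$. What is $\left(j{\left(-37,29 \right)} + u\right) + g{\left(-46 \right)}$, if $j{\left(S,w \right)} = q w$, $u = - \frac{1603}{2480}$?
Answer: $- \frac{812563}{2480} \approx -327.65$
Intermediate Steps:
$u = - \frac{1603}{2480}$ ($u = \left(-1603\right) \frac{1}{2480} = - \frac{1603}{2480} \approx -0.64637$)
$j{\left(S,w \right)} = 14 w$
$g{\left(r \right)} = 3 - 2 r \left(38 + r\right)$ ($g{\left(r \right)} = 3 - \left(r + r\right) \left(r + 38\right) = 3 - 2 r \left(38 + r\right)$)
$\left(j{\left(-37,29 \right)} + u\right) + g{\left(-46 \right)} = \left(14 \cdot 29 - \frac{1603}{2480}\right) - \left(-3499 + 4232\right) = \left(406 - \frac{1603}{2480}\right) + \left(3 + 3496 - 4232\right) = \frac{1005277}{2480} + \left(3 + 3496 - 4232\right) = \frac{1005277}{2480} - 733 = - \frac{812563}{2480}$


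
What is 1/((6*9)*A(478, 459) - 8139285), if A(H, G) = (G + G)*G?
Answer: 1/14614263 ≈ 6.8426e-8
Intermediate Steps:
A(H, G) = 2*G² (A(H, G) = (2*G)*G = 2*G²)
1/((6*9)*A(478, 459) - 8139285) = 1/((6*9)*(2*459²) - 8139285) = 1/(54*(2*210681) - 8139285) = 1/(54*421362 - 8139285) = 1/(22753548 - 8139285) = 1/14614263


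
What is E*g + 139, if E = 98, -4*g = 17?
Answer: -555/2 ≈ -277.50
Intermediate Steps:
g = -17/4 (g = -1/4*17 = -17/4 ≈ -4.2500)
E*g + 139 = 98*(-17/4) + 139 = -833/2 + 139 = -555/2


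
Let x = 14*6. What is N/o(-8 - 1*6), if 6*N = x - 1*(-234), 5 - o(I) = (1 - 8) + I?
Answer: 53/26 ≈ 2.0385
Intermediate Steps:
x = 84
o(I) = 12 - I (o(I) = 5 - ((1 - 8) + I) = 5 - (-7 + I) = 5 + (7 - I) = 12 - I)
N = 53 (N = (84 - 1*(-234))/6 = (84 + 234)/6 = (⅙)*318 = 53)
N/o(-8 - 1*6) = 53/(12 - (-8 - 1*6)) = 53/(12 - (-8 - 6)) = 53/(12 - 1*(-14)) = 53/(12 + 14) = 53/26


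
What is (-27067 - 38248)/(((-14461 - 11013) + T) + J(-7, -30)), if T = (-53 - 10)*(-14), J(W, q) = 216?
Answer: 65315/24376 ≈ 2.6795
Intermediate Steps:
T = 882 (T = -63*(-14) = 882)
(-27067 - 38248)/(((-14461 - 11013) + T) + J(-7, -30)) = (-27067 - 38248)/(((-14461 - 11013) + 882) + 216) = -65315/((-25474 + 882) + 216) = -65315/(-24592 + 216) = -65315/(-24376) = -65315*(-1/24376) = 65315/24376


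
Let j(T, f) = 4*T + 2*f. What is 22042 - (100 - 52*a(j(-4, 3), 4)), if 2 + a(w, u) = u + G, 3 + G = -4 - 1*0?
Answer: 21682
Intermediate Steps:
j(T, f) = 2*f + 4*T
G = -7 (G = -3 + (-4 - 1*0) = -3 + (-4 + 0) = -3 - 4 = -7)
a(w, u) = -9 + u (a(w, u) = -2 + (u - 7) = -2 + (-7 + u) = -9 + u)
22042 - (100 - 52*a(j(-4, 3), 4)) = 22042 - (100 - 52*(-9 + 4)) = 22042 - (100 - 52*(-5)) = 22042 - (100 + 260) = 22042 - 1*360 = 22042 - 360 = 21682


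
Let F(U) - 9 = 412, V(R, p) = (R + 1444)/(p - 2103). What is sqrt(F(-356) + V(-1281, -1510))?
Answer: 3*sqrt(610560870)/3613 ≈ 20.517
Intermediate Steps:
V(R, p) = (1444 + R)/(-2103 + p)
F(U) = 421 (F(U) = 9 + 412 = 421)
sqrt(F(-356) + V(-1281, -1510)) = sqrt(421 + (1444 - 1281)/(-2103 - 1510)) = sqrt(421 + 163/(-3613)) = sqrt(421 - 1/3613*163) = sqrt(421 - 163/3613) = sqrt(1520910/3613) = 3*sqrt(610560870)/3613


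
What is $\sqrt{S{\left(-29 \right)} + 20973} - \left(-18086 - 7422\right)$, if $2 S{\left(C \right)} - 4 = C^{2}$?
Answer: $25508 + \frac{\sqrt{85582}}{2} \approx 25654.0$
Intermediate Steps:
$S{\left(C \right)} = 2 + \frac{C^{2}}{2}$
$\sqrt{S{\left(-29 \right)} + 20973} - \left(-18086 - 7422\right) = \sqrt{\left(2 + \frac{\left(-29\right)^{2}}{2}\right) + 20973} - \left(-18086 - 7422\right) = \sqrt{\left(2 + \frac{1}{2} \cdot 841\right) + 20973} - \left(-18086 - 7422\right) = \sqrt{\left(2 + \frac{841}{2}\right) + 20973} - -25508 = \sqrt{\frac{845}{2} + 20973} + 25508 = \sqrt{\frac{42791}{2}} + 25508 = \frac{\sqrt{85582}}{2} + 25508 = 25508 + \frac{\sqrt{85582}}{2}$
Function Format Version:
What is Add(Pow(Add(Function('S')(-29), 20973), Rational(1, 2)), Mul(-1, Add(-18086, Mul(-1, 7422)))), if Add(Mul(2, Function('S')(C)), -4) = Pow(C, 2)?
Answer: Add(25508, Mul(Rational(1, 2), Pow(85582, Rational(1, 2)))) ≈ 25654.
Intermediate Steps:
Function('S')(C) = Add(2, Mul(Rational(1, 2), Pow(C, 2)))
Add(Pow(Add(Function('S')(-29), 20973), Rational(1, 2)), Mul(-1, Add(-18086, Mul(-1, 7422)))) = Add(Pow(Add(Add(2, Mul(Rational(1, 2), Pow(-29, 2))), 20973), Rational(1, 2)), Mul(-1, Add(-18086, Mul(-1, 7422)))) = Add(Pow(Add(Add(2, Mul(Rational(1, 2), 841)), 20973), Rational(1, 2)), Mul(-1, Add(-18086, -7422))) = Add(Pow(Add(Add(2, Rational(841, 2)), 20973), Rational(1, 2)), Mul(-1, -25508)) = Add(Pow(Add(Rational(845, 2), 20973), Rational(1, 2)), 25508) = Add(Pow(Rational(42791, 2), Rational(1, 2)), 25508) = Add(Mul(Rational(1, 2), Pow(85582, Rational(1, 2))), 25508) = Add(25508, Mul(Rational(1, 2), Pow(85582, Rational(1, 2))))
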